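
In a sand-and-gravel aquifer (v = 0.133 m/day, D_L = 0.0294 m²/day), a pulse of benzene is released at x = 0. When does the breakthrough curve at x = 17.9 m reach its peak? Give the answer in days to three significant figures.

133 days

For the 1D instantaneous-source solution, setting ∂C/∂t = 0 at fixed x gives v²t² + 2Dt − x² = 0, so t = (√(D² + v²x²) − D)/v².
√(D² + v²x²) = √(0.0294² + 0.133² × 17.9²) = 2.381; v² = 0.017689.
t = (2.381 − 0.0294)/0.017689 = 133 days (vs. the pure-advection estimate x/v = 135 d).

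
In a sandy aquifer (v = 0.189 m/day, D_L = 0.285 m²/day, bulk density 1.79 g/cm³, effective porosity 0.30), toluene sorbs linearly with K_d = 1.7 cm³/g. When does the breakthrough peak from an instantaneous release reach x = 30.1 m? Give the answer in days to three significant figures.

Retardation factor R = 1 + ρ_b·K_d/n = 1 + 1.79 × 1.7/0.30 = 11.14.
Sorption retards both mechanisms: v_R = v/R = 0.01697 m/day, D_R = D/R = 0.02558 m²/day.
Peak time from v_R²t² + 2D_R t − x² = 0: t = (√(D_R² + v_R²x²) − D_R)/v_R².
√(D_R² + v_R²x²) = √(0.02558² + 0.01697² × 30.1²) = 0.5114; v_R² = 0.0002880.
t = (0.5114 − 0.02558)/0.0002880 = 1690 days.

1690 days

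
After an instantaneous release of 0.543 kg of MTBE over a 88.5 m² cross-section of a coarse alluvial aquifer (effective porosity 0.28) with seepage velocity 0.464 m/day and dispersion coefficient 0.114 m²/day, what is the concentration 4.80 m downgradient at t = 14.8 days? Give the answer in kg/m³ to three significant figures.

For an instantaneous plane source, C(x,t) = M/(n_e·A·√(4πDt)) · exp(−(x−vt)²/(4Dt)), with n_e·A the pore (flow) area.
Plume center vt = 0.464 × 14.8 = 6.8672 m, so the well at 4.80 m is 2.0672 m upgradient of the peak.
√(4πDt) = 4.605 m, giving peak height M/(n_e·A·√(4πDt)) = 0.543/(0.28 × 88.5 × 4.605) = 0.004758 kg/m³.
(x−vt)²/(4Dt) = (-2.0672)²/(4 × 0.114 × 14.8) = 0.6332; exp(−0.6332) = 0.5309.
C = 0.004758 × 0.5309 = 0.00253 kg/m³.

0.00253 kg/m³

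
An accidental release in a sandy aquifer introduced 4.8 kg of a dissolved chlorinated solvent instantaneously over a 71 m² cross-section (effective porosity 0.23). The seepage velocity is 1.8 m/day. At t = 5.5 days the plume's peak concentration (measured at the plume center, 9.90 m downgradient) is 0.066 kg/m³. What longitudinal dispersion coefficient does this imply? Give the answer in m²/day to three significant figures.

0.287 m²/day

At the plume center C_max = M/(n_e·A·√(4πDt)), so D = M²/(4πt·(n_e·A·C_max)²).
n_e·A·C_max = 0.23 × 71 × 0.066 = 1.078 kg/m.
D = 4.8²/(4π × 5.5 × 1.078²) = 0.287 m²/day.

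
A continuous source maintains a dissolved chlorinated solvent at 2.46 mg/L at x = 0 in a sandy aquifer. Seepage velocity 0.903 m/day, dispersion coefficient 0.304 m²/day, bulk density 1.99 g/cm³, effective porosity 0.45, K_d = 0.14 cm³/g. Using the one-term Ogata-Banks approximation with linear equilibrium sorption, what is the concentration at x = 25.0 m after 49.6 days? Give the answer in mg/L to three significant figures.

Retardation factor R = 1 + ρ_b·K_d/n = 1 + 1.99 × 0.14/0.45 = 1.619.
Sorption retards both mechanisms: v_R = v/R = 0.5578 m/day, D_R = D/R = 0.1878 m²/day.
v_R·t = 0.5578 × 49.6 = 27.66688 m; 2√(D_R t) = 6.104 m; argument = (25.0 − 27.66688)/6.104 = -0.4369.
C = C₀ × ½·erfc(-0.4369) = 2.46 × 0.7317 = 1.80 mg/L.

1.80 mg/L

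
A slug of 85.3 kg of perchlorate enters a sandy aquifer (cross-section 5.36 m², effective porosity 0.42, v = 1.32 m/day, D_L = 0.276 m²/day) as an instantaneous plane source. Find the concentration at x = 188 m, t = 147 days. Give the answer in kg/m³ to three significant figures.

1.34 kg/m³

For an instantaneous plane source, C(x,t) = M/(n_e·A·√(4πDt)) · exp(−(x−vt)²/(4Dt)), with n_e·A the pore (flow) area.
Plume center vt = 1.32 × 147 = 194.04 m, so the well at 188 m is 6.04 m upgradient of the peak.
√(4πDt) = 22.58 m, giving peak height M/(n_e·A·√(4πDt)) = 85.3/(0.42 × 5.36 × 22.58) = 1.678 kg/m³.
(x−vt)²/(4Dt) = (-6.04)²/(4 × 0.276 × 147) = 0.2248; exp(−0.2248) = 0.7987.
C = 1.678 × 0.7987 = 1.34 kg/m³.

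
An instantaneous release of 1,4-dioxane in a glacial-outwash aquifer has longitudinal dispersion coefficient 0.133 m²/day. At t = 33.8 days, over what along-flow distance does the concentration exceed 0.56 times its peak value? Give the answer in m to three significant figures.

6.46 m

The plume is Gaussian with σ = √(2Dt) = √(2 × 0.133 × 33.8) = 2.998 m.
C/C_peak = exp(−Δx²/(2σ²)) = 0.56 ⇒ Δx = σ·√(−2 ln 0.56) = 2.998 × 1.077 = 3.229 m.
Width = 2Δx = 6.46 m.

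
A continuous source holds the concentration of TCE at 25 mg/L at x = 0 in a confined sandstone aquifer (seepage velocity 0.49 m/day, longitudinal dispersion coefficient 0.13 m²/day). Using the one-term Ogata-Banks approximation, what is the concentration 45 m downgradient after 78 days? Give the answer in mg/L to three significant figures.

1.65 mg/L

For a continuous step input, C/C₀ ≈ ½·erfc((x−vt)/(2√(Dt))).
vt = 0.49 × 78 = 38.22 m and 2√(Dt) = 2√(0.13 × 78) = 6.369 m.
Argument (x−vt)/(2√(Dt)) = (45 − 38.22)/6.369 = 1.065; ½·erfc(1.065) = 0.06602.
C = 25 × 0.06602 = 1.65 mg/L.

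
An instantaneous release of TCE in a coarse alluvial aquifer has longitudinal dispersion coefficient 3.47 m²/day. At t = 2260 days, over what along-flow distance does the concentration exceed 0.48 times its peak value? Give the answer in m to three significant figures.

The plume is Gaussian with σ = √(2Dt) = √(2 × 3.47 × 2260) = 125.2 m.
C/C_peak = exp(−Δx²/(2σ²)) = 0.48 ⇒ Δx = σ·√(−2 ln 0.48) = 125.2 × 1.212 = 151.7 m.
Width = 2Δx = 303 m.

303 m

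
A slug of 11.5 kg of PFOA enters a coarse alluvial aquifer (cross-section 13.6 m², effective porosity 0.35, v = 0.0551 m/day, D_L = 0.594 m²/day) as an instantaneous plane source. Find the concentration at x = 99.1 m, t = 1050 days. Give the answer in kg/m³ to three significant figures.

0.0138 kg/m³

For an instantaneous plane source, C(x,t) = M/(n_e·A·√(4πDt)) · exp(−(x−vt)²/(4Dt)), with n_e·A the pore (flow) area.
Plume center vt = 0.0551 × 1050 = 57.855 m, so the well at 99.1 m is 41.245 m downgradient of the peak.
√(4πDt) = 88.53 m, giving peak height M/(n_e·A·√(4πDt)) = 11.5/(0.35 × 13.6 × 88.53) = 0.02729 kg/m³.
(x−vt)²/(4Dt) = (41.245)²/(4 × 0.594 × 1050) = 0.6819; exp(−0.6819) = 0.5057.
C = 0.02729 × 0.5057 = 0.0138 kg/m³.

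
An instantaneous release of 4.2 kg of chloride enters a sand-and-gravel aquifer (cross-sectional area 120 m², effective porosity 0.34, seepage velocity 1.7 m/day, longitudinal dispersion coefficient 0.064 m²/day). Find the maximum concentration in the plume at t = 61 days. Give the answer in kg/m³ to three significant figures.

0.0147 kg/m³

The peak of an instantaneous 1D plume sits at x = vt; there the Gaussian factor is 1 and C_max = M/(n_e·A·√(4πDt)), where n_e·A is the pore area the mass is dissolved in.
√(4πDt) = √(4π × 0.064 × 61) = 7.004 m, so C_max = 4.2/(0.34 × 120 × 7.004) = 0.0147 kg/m³.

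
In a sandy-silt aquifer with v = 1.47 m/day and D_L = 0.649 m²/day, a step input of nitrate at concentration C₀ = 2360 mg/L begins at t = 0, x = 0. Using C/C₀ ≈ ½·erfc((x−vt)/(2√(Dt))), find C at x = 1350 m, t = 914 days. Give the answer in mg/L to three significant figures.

1010 mg/L

For a continuous step input, C/C₀ ≈ ½·erfc((x−vt)/(2√(Dt))).
vt = 1.47 × 914 = 1343.58 m and 2√(Dt) = 2√(0.649 × 914) = 48.71 m.
Argument (x−vt)/(2√(Dt)) = (1350 − 1343.58)/48.71 = 0.1318; ½·erfc(0.1318) = 0.4261.
C = 2360 × 0.4261 = 1010 mg/L.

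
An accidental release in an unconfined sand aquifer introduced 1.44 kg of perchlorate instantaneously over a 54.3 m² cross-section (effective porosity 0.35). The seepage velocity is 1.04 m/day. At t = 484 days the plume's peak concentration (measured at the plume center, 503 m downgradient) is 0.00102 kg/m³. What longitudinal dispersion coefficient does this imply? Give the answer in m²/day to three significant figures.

0.907 m²/day

At the plume center C_max = M/(n_e·A·√(4πDt)), so D = M²/(4πt·(n_e·A·C_max)²).
n_e·A·C_max = 0.35 × 54.3 × 0.00102 = 0.01939 kg/m.
D = 1.44²/(4π × 484 × 0.01939²) = 0.907 m²/day.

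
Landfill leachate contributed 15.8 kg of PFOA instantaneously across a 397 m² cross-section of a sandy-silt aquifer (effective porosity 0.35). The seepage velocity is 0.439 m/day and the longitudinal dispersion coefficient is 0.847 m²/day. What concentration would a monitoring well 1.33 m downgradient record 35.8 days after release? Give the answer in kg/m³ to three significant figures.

For an instantaneous plane source, C(x,t) = M/(n_e·A·√(4πDt)) · exp(−(x−vt)²/(4Dt)), with n_e·A the pore (flow) area.
Plume center vt = 0.439 × 35.8 = 15.7162 m, so the well at 1.33 m is 14.3862 m upgradient of the peak.
√(4πDt) = 19.52 m, giving peak height M/(n_e·A·√(4πDt)) = 15.8/(0.35 × 397 × 19.52) = 0.005825 kg/m³.
(x−vt)²/(4Dt) = (-14.3862)²/(4 × 0.847 × 35.8) = 1.706; exp(−1.706) = 0.1816.
C = 0.005825 × 0.1816 = 0.00106 kg/m³.

0.00106 kg/m³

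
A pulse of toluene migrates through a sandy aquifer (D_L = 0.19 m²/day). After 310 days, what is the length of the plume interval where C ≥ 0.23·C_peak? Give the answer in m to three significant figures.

The plume is Gaussian with σ = √(2Dt) = √(2 × 0.19 × 310) = 10.85 m.
C/C_peak = exp(−Δx²/(2σ²)) = 0.23 ⇒ Δx = σ·√(−2 ln 0.23) = 10.85 × 1.714 = 18.60 m.
Width = 2Δx = 37.2 m.

37.2 m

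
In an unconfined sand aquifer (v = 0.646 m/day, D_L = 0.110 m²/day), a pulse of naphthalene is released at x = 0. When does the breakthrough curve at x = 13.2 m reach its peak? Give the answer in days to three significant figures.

For the 1D instantaneous-source solution, setting ∂C/∂t = 0 at fixed x gives v²t² + 2Dt − x² = 0, so t = (√(D² + v²x²) − D)/v².
√(D² + v²x²) = √(0.110² + 0.646² × 13.2²) = 8.528; v² = 0.417316.
t = (8.528 − 0.110)/0.417316 = 20.2 days (vs. the pure-advection estimate x/v = 20.4 d).

20.2 days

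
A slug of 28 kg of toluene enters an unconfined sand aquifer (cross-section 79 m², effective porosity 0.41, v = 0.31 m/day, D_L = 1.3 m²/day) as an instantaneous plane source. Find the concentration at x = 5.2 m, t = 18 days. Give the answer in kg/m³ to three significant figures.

0.0503 kg/m³

For an instantaneous plane source, C(x,t) = M/(n_e·A·√(4πDt)) · exp(−(x−vt)²/(4Dt)), with n_e·A the pore (flow) area.
Plume center vt = 0.31 × 18 = 5.58 m, so the well at 5.2 m is 0.38 m upgradient of the peak.
√(4πDt) = 17.15 m, giving peak height M/(n_e·A·√(4πDt)) = 28/(0.41 × 79 × 17.15) = 0.05041 kg/m³.
(x−vt)²/(4Dt) = (-0.38)²/(4 × 1.3 × 18) = 0.001543; exp(−0.001543) = 0.9985.
C = 0.05041 × 0.9985 = 0.0503 kg/m³.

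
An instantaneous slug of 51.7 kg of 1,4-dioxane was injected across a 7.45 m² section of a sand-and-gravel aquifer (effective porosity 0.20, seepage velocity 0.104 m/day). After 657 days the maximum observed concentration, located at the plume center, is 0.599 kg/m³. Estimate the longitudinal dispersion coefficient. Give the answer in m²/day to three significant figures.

At the plume center C_max = M/(n_e·A·√(4πDt)), so D = M²/(4πt·(n_e·A·C_max)²).
n_e·A·C_max = 0.20 × 7.45 × 0.599 = 0.8925 kg/m.
D = 51.7²/(4π × 657 × 0.8925²) = 0.406 m²/day.

0.406 m²/day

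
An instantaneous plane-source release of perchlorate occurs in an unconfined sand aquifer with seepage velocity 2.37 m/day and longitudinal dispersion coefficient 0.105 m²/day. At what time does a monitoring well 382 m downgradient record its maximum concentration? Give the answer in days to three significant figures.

161 days

For the 1D instantaneous-source solution, setting ∂C/∂t = 0 at fixed x gives v²t² + 2Dt − x² = 0, so t = (√(D² + v²x²) − D)/v².
√(D² + v²x²) = √(0.105² + 2.37² × 382²) = 905.3; v² = 5.6169.
t = (905.3 − 0.105)/5.6169 = 161 days (vs. the pure-advection estimate x/v = 161 d).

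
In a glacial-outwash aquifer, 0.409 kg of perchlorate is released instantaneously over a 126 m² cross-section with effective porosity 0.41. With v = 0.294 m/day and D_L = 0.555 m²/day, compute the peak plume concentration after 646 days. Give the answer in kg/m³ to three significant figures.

The peak of an instantaneous 1D plume sits at x = vt; there the Gaussian factor is 1 and C_max = M/(n_e·A·√(4πDt)), where n_e·A is the pore area the mass is dissolved in.
√(4πDt) = √(4π × 0.555 × 646) = 67.12 m, so C_max = 0.409/(0.41 × 126 × 67.12) = 0.000118 kg/m³.

0.000118 kg/m³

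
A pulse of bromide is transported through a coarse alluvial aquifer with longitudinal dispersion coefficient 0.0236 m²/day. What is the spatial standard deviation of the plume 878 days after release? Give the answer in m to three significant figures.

6.44 m

Dispersive spreading gives a Gaussian with σ² = 2Dt; advection only shifts the center.
σ = √(2 × 0.0236 × 878) = 6.44 m.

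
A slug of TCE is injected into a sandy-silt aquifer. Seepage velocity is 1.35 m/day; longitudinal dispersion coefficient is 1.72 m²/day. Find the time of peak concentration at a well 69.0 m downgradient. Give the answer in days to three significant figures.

For the 1D instantaneous-source solution, setting ∂C/∂t = 0 at fixed x gives v²t² + 2Dt − x² = 0, so t = (√(D² + v²x²) − D)/v².
√(D² + v²x²) = √(1.72² + 1.35² × 69.0²) = 93.17; v² = 1.8225.
t = (93.17 − 1.72)/1.8225 = 50.2 days (vs. the pure-advection estimate x/v = 51.1 d).

50.2 days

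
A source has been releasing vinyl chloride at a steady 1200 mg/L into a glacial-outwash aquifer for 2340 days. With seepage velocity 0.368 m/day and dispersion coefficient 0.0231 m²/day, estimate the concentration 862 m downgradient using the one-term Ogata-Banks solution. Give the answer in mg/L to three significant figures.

For a continuous step input, C/C₀ ≈ ½·erfc((x−vt)/(2√(Dt))).
vt = 0.368 × 2340 = 861.12 m and 2√(Dt) = 2√(0.0231 × 2340) = 14.70 m.
Argument (x−vt)/(2√(Dt)) = (862 − 861.12)/14.70 = 0.05986; ½·erfc(0.05986) = 0.4663.
C = 1200 × 0.4663 = 560 mg/L.

560 mg/L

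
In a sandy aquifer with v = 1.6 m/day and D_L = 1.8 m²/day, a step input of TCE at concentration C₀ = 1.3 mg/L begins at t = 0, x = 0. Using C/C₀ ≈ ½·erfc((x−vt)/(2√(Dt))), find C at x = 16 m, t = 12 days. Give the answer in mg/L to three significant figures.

0.893 mg/L

For a continuous step input, C/C₀ ≈ ½·erfc((x−vt)/(2√(Dt))).
vt = 1.6 × 12 = 19.2 m and 2√(Dt) = 2√(1.8 × 12) = 9.295 m.
Argument (x−vt)/(2√(Dt)) = (16 − 19.2)/9.295 = -0.3443; ½·erfc(-0.3443) = 0.6868.
C = 1.3 × 0.6868 = 0.893 mg/L.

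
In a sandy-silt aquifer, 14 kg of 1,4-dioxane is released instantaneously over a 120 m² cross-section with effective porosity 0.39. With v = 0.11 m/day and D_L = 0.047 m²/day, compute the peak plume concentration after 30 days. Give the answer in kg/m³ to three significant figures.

The peak of an instantaneous 1D plume sits at x = vt; there the Gaussian factor is 1 and C_max = M/(n_e·A·√(4πDt)), where n_e·A is the pore area the mass is dissolved in.
√(4πDt) = √(4π × 0.047 × 30) = 4.209 m, so C_max = 14/(0.39 × 120 × 4.209) = 0.0711 kg/m³.

0.0711 kg/m³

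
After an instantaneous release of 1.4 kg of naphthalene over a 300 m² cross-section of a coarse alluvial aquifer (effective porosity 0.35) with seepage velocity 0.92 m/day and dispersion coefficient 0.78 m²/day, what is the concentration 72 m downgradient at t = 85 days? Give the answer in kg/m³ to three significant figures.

For an instantaneous plane source, C(x,t) = M/(n_e·A·√(4πDt)) · exp(−(x−vt)²/(4Dt)), with n_e·A the pore (flow) area.
Plume center vt = 0.92 × 85 = 78.2 m, so the well at 72 m is 6.2 m upgradient of the peak.
√(4πDt) = 28.86 m, giving peak height M/(n_e·A·√(4πDt)) = 1.4/(0.35 × 300 × 28.86) = 0.0004620 kg/m³.
(x−vt)²/(4Dt) = (-6.2)²/(4 × 0.78 × 85) = 0.1449; exp(−0.1449) = 0.8651.
C = 0.0004620 × 0.8651 = 0.000400 kg/m³.

0.000400 kg/m³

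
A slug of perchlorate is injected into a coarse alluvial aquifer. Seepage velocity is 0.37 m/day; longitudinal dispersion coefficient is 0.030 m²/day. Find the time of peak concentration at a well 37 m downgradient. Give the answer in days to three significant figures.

99.8 days

For the 1D instantaneous-source solution, setting ∂C/∂t = 0 at fixed x gives v²t² + 2Dt − x² = 0, so t = (√(D² + v²x²) − D)/v².
√(D² + v²x²) = √(0.030² + 0.37² × 37²) = 13.69; v² = 0.1369.
t = (13.69 − 0.030)/0.1369 = 99.8 days (vs. the pure-advection estimate x/v = 100 d).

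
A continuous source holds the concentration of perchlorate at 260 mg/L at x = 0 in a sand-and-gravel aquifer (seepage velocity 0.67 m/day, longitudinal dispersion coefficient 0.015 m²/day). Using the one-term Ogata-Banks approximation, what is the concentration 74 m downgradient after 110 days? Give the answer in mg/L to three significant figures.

For a continuous step input, C/C₀ ≈ ½·erfc((x−vt)/(2√(Dt))).
vt = 0.67 × 110 = 73.7 m and 2√(Dt) = 2√(0.015 × 110) = 2.569 m.
Argument (x−vt)/(2√(Dt)) = (74 − 73.7)/2.569 = 0.1168; ½·erfc(0.1168) = 0.4344.
C = 260 × 0.4344 = 113 mg/L.

113 mg/L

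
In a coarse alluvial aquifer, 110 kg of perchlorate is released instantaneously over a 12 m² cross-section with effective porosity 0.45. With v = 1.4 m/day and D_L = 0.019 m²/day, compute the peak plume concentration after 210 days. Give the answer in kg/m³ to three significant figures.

2.88 kg/m³

The peak of an instantaneous 1D plume sits at x = vt; there the Gaussian factor is 1 and C_max = M/(n_e·A·√(4πDt)), where n_e·A is the pore area the mass is dissolved in.
√(4πDt) = √(4π × 0.019 × 210) = 7.081 m, so C_max = 110/(0.45 × 12 × 7.081) = 2.88 kg/m³.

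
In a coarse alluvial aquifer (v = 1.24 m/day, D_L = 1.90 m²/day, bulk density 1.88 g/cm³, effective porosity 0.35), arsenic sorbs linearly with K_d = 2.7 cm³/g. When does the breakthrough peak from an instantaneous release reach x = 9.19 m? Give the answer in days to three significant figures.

Retardation factor R = 1 + ρ_b·K_d/n = 1 + 1.88 × 2.7/0.35 = 15.50.
Sorption retards both mechanisms: v_R = v/R = 0.08000 m/day, D_R = D/R = 0.1226 m²/day.
Peak time from v_R²t² + 2D_R t − x² = 0: t = (√(D_R² + v_R²x²) − D_R)/v_R².
√(D_R² + v_R²x²) = √(0.1226² + 0.08000² × 9.19²) = 0.7454; v_R² = 0.006400.
t = (0.7454 − 0.1226)/0.006400 = 97.3 days.

97.3 days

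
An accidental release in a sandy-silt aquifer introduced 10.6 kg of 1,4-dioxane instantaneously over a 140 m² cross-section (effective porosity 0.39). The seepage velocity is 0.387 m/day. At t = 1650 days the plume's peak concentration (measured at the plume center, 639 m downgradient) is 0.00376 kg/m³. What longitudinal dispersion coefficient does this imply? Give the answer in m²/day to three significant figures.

0.129 m²/day

At the plume center C_max = M/(n_e·A·√(4πDt)), so D = M²/(4πt·(n_e·A·C_max)²).
n_e·A·C_max = 0.39 × 140 × 0.00376 = 0.2053 kg/m.
D = 10.6²/(4π × 1650 × 0.2053²) = 0.129 m²/day.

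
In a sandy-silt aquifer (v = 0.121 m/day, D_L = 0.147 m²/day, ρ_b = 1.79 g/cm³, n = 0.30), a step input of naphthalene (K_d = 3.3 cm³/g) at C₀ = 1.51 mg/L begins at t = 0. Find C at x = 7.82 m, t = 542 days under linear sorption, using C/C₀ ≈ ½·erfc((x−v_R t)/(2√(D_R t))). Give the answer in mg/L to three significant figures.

0.0708 mg/L

Retardation factor R = 1 + ρ_b·K_d/n = 1 + 1.79 × 3.3/0.30 = 20.69.
Sorption retards both mechanisms: v_R = v/R = 0.005848 m/day, D_R = D/R = 0.007105 m²/day.
v_R·t = 0.005848 × 542 = 3.169616 m; 2√(D_R t) = 3.925 m; argument = (7.82 − 3.169616)/3.925 = 1.185.
C = C₀ × ½·erfc(1.185) = 1.51 × 0.04688 = 0.0708 mg/L.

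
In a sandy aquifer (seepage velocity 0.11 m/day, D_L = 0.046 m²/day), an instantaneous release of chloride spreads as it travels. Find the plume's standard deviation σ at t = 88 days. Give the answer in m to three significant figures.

2.85 m

Dispersive spreading gives a Gaussian with σ² = 2Dt; advection only shifts the center.
σ = √(2 × 0.046 × 88) = 2.85 m.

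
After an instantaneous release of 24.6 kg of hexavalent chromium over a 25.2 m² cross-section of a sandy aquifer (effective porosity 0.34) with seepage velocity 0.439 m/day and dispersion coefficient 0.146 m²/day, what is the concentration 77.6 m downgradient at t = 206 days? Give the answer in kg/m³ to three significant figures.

0.0376 kg/m³

For an instantaneous plane source, C(x,t) = M/(n_e·A·√(4πDt)) · exp(−(x−vt)²/(4Dt)), with n_e·A the pore (flow) area.
Plume center vt = 0.439 × 206 = 90.434 m, so the well at 77.6 m is 12.834 m upgradient of the peak.
√(4πDt) = 19.44 m, giving peak height M/(n_e·A·√(4πDt)) = 24.6/(0.34 × 25.2 × 19.44) = 0.1477 kg/m³.
(x−vt)²/(4Dt) = (-12.834)²/(4 × 0.146 × 206) = 1.369; exp(−1.369) = 0.2544.
C = 0.1477 × 0.2544 = 0.0376 kg/m³.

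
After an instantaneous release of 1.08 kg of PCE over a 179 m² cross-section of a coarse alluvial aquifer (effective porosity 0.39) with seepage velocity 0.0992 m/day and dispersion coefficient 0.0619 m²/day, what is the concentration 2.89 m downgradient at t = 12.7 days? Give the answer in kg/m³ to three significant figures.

For an instantaneous plane source, C(x,t) = M/(n_e·A·√(4πDt)) · exp(−(x−vt)²/(4Dt)), with n_e·A the pore (flow) area.
Plume center vt = 0.0992 × 12.7 = 1.25984 m, so the well at 2.89 m is 1.63016 m downgradient of the peak.
√(4πDt) = 3.143 m, giving peak height M/(n_e·A·√(4πDt)) = 1.08/(0.39 × 179 × 3.143) = 0.004922 kg/m³.
(x−vt)²/(4Dt) = (1.63016)²/(4 × 0.0619 × 12.7) = 0.8451; exp(−0.8451) = 0.4295.
C = 0.004922 × 0.4295 = 0.00211 kg/m³.

0.00211 kg/m³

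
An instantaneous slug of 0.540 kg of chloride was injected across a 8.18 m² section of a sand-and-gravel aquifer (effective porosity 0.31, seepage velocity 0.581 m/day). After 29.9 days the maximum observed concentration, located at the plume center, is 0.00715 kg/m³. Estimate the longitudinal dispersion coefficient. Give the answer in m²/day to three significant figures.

At the plume center C_max = M/(n_e·A·√(4πDt)), so D = M²/(4πt·(n_e·A·C_max)²).
n_e·A·C_max = 0.31 × 8.18 × 0.00715 = 0.01813 kg/m.
D = 0.540²/(4π × 29.9 × 0.01813²) = 2.36 m²/day.

2.36 m²/day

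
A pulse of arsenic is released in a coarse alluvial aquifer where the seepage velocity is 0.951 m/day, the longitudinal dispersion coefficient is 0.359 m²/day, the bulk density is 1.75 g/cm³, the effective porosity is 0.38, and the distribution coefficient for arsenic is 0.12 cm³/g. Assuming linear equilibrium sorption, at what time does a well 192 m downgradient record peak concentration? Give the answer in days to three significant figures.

Retardation factor R = 1 + ρ_b·K_d/n = 1 + 1.75 × 0.12/0.38 = 1.553.
Sorption retards both mechanisms: v_R = v/R = 0.6124 m/day, D_R = D/R = 0.2312 m²/day.
Peak time from v_R²t² + 2D_R t − x² = 0: t = (√(D_R² + v_R²x²) − D_R)/v_R².
√(D_R² + v_R²x²) = √(0.2312² + 0.6124² × 192²) = 117.6; v_R² = 0.3750.
t = (117.6 − 0.2312)/0.3750 = 313 days.

313 days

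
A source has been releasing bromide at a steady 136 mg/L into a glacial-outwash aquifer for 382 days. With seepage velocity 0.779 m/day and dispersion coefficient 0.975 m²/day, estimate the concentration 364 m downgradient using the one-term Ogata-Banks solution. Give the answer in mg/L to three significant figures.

For a continuous step input, C/C₀ ≈ ½·erfc((x−vt)/(2√(Dt))).
vt = 0.779 × 382 = 297.578 m and 2√(Dt) = 2√(0.975 × 382) = 38.60 m.
Argument (x−vt)/(2√(Dt)) = (364 − 297.578)/38.60 = 1.721; ½·erfc(1.721) = 0.007469.
C = 136 × 0.007469 = 1.02 mg/L.

1.02 mg/L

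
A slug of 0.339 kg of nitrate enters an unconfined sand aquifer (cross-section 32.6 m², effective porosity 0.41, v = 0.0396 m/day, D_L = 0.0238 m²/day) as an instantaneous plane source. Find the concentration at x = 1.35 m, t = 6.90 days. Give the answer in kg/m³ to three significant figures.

0.00302 kg/m³

For an instantaneous plane source, C(x,t) = M/(n_e·A·√(4πDt)) · exp(−(x−vt)²/(4Dt)), with n_e·A the pore (flow) area.
Plume center vt = 0.0396 × 6.90 = 0.27324 m, so the well at 1.35 m is 1.07676 m downgradient of the peak.
√(4πDt) = 1.437 m, giving peak height M/(n_e·A·√(4πDt)) = 0.339/(0.41 × 32.6 × 1.437) = 0.01765 kg/m³.
(x−vt)²/(4Dt) = (1.07676)²/(4 × 0.0238 × 6.90) = 1.765; exp(−1.765) = 0.1712.
C = 0.01765 × 0.1712 = 0.00302 kg/m³.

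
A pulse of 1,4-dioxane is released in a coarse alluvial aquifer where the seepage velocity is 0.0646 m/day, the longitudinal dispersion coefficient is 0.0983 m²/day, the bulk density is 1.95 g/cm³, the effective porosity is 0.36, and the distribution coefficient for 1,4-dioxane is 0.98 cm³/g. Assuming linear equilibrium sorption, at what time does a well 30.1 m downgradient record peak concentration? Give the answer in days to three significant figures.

2790 days

Retardation factor R = 1 + ρ_b·K_d/n = 1 + 1.95 × 0.98/0.36 = 6.308.
Sorption retards both mechanisms: v_R = v/R = 0.01024 m/day, D_R = D/R = 0.01558 m²/day.
Peak time from v_R²t² + 2D_R t − x² = 0: t = (√(D_R² + v_R²x²) − D_R)/v_R².
√(D_R² + v_R²x²) = √(0.01558² + 0.01024² × 30.1²) = 0.3086; v_R² = 0.0001049.
t = (0.3086 − 0.01558)/0.0001049 = 2790 days.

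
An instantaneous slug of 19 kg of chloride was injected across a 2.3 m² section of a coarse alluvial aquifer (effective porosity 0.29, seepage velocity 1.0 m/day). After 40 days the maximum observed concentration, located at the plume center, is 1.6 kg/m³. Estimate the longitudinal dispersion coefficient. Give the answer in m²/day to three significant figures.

At the plume center C_max = M/(n_e·A·√(4πDt)), so D = M²/(4πt·(n_e·A·C_max)²).
n_e·A·C_max = 0.29 × 2.3 × 1.6 = 1.067 kg/m.
D = 19²/(4π × 40 × 1.067²) = 0.631 m²/day.

0.631 m²/day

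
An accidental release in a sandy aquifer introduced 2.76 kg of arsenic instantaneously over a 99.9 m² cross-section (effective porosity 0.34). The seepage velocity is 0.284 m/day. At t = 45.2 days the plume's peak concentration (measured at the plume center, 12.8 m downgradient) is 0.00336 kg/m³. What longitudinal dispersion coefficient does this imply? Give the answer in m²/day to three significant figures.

At the plume center C_max = M/(n_e·A·√(4πDt)), so D = M²/(4πt·(n_e·A·C_max)²).
n_e·A·C_max = 0.34 × 99.9 × 0.00336 = 0.1141 kg/m.
D = 2.76²/(4π × 45.2 × 0.1141²) = 1.03 m²/day.

1.03 m²/day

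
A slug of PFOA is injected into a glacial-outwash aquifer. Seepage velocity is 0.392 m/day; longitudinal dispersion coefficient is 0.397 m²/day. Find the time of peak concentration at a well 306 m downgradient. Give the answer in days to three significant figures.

For the 1D instantaneous-source solution, setting ∂C/∂t = 0 at fixed x gives v²t² + 2Dt − x² = 0, so t = (√(D² + v²x²) − D)/v².
√(D² + v²x²) = √(0.397² + 0.392² × 306²) = 120.0; v² = 0.153664.
t = (120.0 − 0.397)/0.153664 = 778 days (vs. the pure-advection estimate x/v = 781 d).

778 days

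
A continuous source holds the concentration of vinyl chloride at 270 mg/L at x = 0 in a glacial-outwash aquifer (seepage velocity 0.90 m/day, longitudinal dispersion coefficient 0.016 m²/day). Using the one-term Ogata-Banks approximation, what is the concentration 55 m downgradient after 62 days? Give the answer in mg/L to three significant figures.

For a continuous step input, C/C₀ ≈ ½·erfc((x−vt)/(2√(Dt))).
vt = 0.90 × 62 = 55.8 m and 2√(Dt) = 2√(0.016 × 62) = 1.992 m.
Argument (x−vt)/(2√(Dt)) = (55 − 55.8)/1.992 = -0.4016; ½·erfc(-0.4016) = 0.7150.
C = 270 × 0.7150 = 193 mg/L.

193 mg/L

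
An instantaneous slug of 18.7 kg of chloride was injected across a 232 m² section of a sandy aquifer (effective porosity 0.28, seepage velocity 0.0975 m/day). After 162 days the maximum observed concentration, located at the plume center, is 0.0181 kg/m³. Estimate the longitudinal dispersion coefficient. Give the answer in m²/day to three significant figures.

At the plume center C_max = M/(n_e·A·√(4πDt)), so D = M²/(4πt·(n_e·A·C_max)²).
n_e·A·C_max = 0.28 × 232 × 0.0181 = 1.176 kg/m.
D = 18.7²/(4π × 162 × 1.176²) = 0.124 m²/day.

0.124 m²/day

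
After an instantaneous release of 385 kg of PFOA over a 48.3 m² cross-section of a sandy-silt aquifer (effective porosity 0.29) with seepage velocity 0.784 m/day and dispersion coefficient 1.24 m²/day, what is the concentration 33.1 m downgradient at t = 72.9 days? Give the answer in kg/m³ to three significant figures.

0.165 kg/m³

For an instantaneous plane source, C(x,t) = M/(n_e·A·√(4πDt)) · exp(−(x−vt)²/(4Dt)), with n_e·A the pore (flow) area.
Plume center vt = 0.784 × 72.9 = 57.1536 m, so the well at 33.1 m is 24.0536 m upgradient of the peak.
√(4πDt) = 33.70 m, giving peak height M/(n_e·A·√(4πDt)) = 385/(0.29 × 48.3 × 33.70) = 0.8156 kg/m³.
(x−vt)²/(4Dt) = (-24.0536)²/(4 × 1.24 × 72.9) = 1.600; exp(−1.600) = 0.2019.
C = 0.8156 × 0.2019 = 0.165 kg/m³.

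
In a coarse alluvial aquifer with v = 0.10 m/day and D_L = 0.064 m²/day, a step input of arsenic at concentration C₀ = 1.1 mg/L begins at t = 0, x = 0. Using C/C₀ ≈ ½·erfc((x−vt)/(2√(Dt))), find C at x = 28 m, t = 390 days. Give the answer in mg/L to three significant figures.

For a continuous step input, C/C₀ ≈ ½·erfc((x−vt)/(2√(Dt))).
vt = 0.10 × 390 = 39 m and 2√(Dt) = 2√(0.064 × 390) = 9.992 m.
Argument (x−vt)/(2√(Dt)) = (28 − 39)/9.992 = -1.101; ½·erfc(-1.101) = 0.9403.
C = 1.1 × 0.9403 = 1.03 mg/L.

1.03 mg/L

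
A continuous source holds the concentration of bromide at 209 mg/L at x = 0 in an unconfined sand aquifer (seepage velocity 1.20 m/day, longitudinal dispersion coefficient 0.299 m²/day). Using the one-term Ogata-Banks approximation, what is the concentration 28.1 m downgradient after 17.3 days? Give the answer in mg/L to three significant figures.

2.35 mg/L

For a continuous step input, C/C₀ ≈ ½·erfc((x−vt)/(2√(Dt))).
vt = 1.20 × 17.3 = 20.76 m and 2√(Dt) = 2√(0.299 × 17.3) = 4.549 m.
Argument (x−vt)/(2√(Dt)) = (28.1 − 20.76)/4.549 = 1.614; ½·erfc(1.614) = 0.01123.
C = 209 × 0.01123 = 2.35 mg/L.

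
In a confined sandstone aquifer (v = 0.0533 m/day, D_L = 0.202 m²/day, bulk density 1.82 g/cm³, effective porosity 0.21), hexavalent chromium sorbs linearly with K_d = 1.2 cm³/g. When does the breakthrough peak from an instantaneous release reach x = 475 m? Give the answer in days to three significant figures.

Retardation factor R = 1 + ρ_b·K_d/n = 1 + 1.82 × 1.2/0.21 = 11.40.
Sorption retards both mechanisms: v_R = v/R = 0.004675 m/day, D_R = D/R = 0.01772 m²/day.
Peak time from v_R²t² + 2D_R t − x² = 0: t = (√(D_R² + v_R²x²) − D_R)/v_R².
√(D_R² + v_R²x²) = √(0.01772² + 0.004675² × 475²) = 2.221; v_R² = 2.186e-05.
t = (2.221 − 0.01772)/2.186e-05 = 101000 days.

101000 days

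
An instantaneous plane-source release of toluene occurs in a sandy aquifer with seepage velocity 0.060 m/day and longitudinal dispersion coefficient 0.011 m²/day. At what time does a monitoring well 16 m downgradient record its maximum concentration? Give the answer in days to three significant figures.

264 days

For the 1D instantaneous-source solution, setting ∂C/∂t = 0 at fixed x gives v²t² + 2Dt − x² = 0, so t = (√(D² + v²x²) − D)/v².
√(D² + v²x²) = √(0.011² + 0.060² × 16²) = 0.9601; v² = 0.0036.
t = (0.9601 − 0.011)/0.0036 = 264 days (vs. the pure-advection estimate x/v = 267 d).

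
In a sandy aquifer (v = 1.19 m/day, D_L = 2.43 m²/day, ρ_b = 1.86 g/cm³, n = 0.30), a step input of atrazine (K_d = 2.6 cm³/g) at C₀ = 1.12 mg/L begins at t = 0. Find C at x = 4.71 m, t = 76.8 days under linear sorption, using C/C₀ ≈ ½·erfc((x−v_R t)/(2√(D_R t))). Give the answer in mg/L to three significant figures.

0.620 mg/L

Retardation factor R = 1 + ρ_b·K_d/n = 1 + 1.86 × 2.6/0.30 = 17.12.
Sorption retards both mechanisms: v_R = v/R = 0.06951 m/day, D_R = D/R = 0.1419 m²/day.
v_R·t = 0.06951 × 76.8 = 5.338368 m; 2√(D_R t) = 6.602 m; argument = (4.71 − 5.338368)/6.602 = -0.09518.
C = C₀ × ½·erfc(-0.09518) = 1.12 × 0.5535 = 0.620 mg/L.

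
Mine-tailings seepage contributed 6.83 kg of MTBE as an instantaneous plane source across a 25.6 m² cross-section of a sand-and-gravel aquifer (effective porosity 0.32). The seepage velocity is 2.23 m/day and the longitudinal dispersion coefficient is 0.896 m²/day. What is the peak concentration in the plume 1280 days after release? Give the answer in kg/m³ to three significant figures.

The peak of an instantaneous 1D plume sits at x = vt; there the Gaussian factor is 1 and C_max = M/(n_e·A·√(4πDt)), where n_e·A is the pore area the mass is dissolved in.
√(4πDt) = √(4π × 0.896 × 1280) = 120.1 m, so C_max = 6.83/(0.32 × 25.6 × 120.1) = 0.00694 kg/m³.

0.00694 kg/m³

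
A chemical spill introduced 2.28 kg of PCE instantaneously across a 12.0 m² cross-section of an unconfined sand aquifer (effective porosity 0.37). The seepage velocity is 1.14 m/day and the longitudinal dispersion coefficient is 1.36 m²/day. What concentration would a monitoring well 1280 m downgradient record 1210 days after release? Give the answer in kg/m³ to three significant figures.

For an instantaneous plane source, C(x,t) = M/(n_e·A·√(4πDt)) · exp(−(x−vt)²/(4Dt)), with n_e·A the pore (flow) area.
Plume center vt = 1.14 × 1210 = 1379.4 m, so the well at 1280 m is 99.4 m upgradient of the peak.
√(4πDt) = 143.8 m, giving peak height M/(n_e·A·√(4πDt)) = 2.28/(0.37 × 12.0 × 143.8) = 0.003571 kg/m³.
(x−vt)²/(4Dt) = (-99.4)²/(4 × 1.36 × 1210) = 1.501; exp(−1.501) = 0.2229.
C = 0.003571 × 0.2229 = 0.000796 kg/m³.

0.000796 kg/m³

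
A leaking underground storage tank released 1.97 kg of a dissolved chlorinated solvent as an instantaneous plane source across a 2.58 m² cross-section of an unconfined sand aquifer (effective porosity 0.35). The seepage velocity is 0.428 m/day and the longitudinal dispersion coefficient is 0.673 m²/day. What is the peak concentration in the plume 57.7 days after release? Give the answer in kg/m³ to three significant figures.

The peak of an instantaneous 1D plume sits at x = vt; there the Gaussian factor is 1 and C_max = M/(n_e·A·√(4πDt)), where n_e·A is the pore area the mass is dissolved in.
√(4πDt) = √(4π × 0.673 × 57.7) = 22.09 m, so C_max = 1.97/(0.35 × 2.58 × 22.09) = 0.0988 kg/m³.

0.0988 kg/m³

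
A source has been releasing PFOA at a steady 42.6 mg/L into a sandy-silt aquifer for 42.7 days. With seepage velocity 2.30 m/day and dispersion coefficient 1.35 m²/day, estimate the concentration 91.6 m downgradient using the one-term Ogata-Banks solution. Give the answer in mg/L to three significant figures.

For a continuous step input, C/C₀ ≈ ½·erfc((x−vt)/(2√(Dt))).
vt = 2.30 × 42.7 = 98.21 m and 2√(Dt) = 2√(1.35 × 42.7) = 15.18 m.
Argument (x−vt)/(2√(Dt)) = (91.6 − 98.21)/15.18 = -0.4354; ½·erfc(-0.4354) = 0.7310.
C = 42.6 × 0.7310 = 31.1 mg/L.

31.1 mg/L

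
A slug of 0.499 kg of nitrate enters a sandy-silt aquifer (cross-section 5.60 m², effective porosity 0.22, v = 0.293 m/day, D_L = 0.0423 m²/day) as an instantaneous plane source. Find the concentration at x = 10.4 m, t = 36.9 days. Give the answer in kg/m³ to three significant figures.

For an instantaneous plane source, C(x,t) = M/(n_e·A·√(4πDt)) · exp(−(x−vt)²/(4Dt)), with n_e·A the pore (flow) area.
Plume center vt = 0.293 × 36.9 = 10.8117 m, so the well at 10.4 m is 0.4117 m upgradient of the peak.
√(4πDt) = 4.429 m, giving peak height M/(n_e·A·√(4πDt)) = 0.499/(0.22 × 5.60 × 4.429) = 0.09145 kg/m³.
(x−vt)²/(4Dt) = (-0.4117)²/(4 × 0.0423 × 36.9) = 0.02715; exp(−0.02715) = 0.9732.
C = 0.09145 × 0.9732 = 0.0890 kg/m³.

0.0890 kg/m³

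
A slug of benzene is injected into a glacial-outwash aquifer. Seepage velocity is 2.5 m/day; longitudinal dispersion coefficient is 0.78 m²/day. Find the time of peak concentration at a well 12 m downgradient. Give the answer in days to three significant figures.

For the 1D instantaneous-source solution, setting ∂C/∂t = 0 at fixed x gives v²t² + 2Dt − x² = 0, so t = (√(D² + v²x²) − D)/v².
√(D² + v²x²) = √(0.78² + 2.5² × 12²) = 30.01; v² = 6.25.
t = (30.01 − 0.78)/6.25 = 4.68 days (vs. the pure-advection estimate x/v = 4.80 d).

4.68 days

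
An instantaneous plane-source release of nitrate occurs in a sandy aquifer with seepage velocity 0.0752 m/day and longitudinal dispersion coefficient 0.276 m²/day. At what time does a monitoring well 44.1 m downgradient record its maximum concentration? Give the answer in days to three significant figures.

540 days

For the 1D instantaneous-source solution, setting ∂C/∂t = 0 at fixed x gives v²t² + 2Dt − x² = 0, so t = (√(D² + v²x²) − D)/v².
√(D² + v²x²) = √(0.276² + 0.0752² × 44.1²) = 3.328; v² = 0.00565504.
t = (3.328 − 0.276)/0.00565504 = 540 days (vs. the pure-advection estimate x/v = 586 d).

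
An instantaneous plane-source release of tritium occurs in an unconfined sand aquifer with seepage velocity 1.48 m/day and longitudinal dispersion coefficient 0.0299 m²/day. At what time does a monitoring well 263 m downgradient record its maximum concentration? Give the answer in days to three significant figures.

For the 1D instantaneous-source solution, setting ∂C/∂t = 0 at fixed x gives v²t² + 2Dt − x² = 0, so t = (√(D² + v²x²) − D)/v².
√(D² + v²x²) = √(0.0299² + 1.48² × 263²) = 389.2; v² = 2.1904.
t = (389.2 − 0.0299)/2.1904 = 178 days (vs. the pure-advection estimate x/v = 178 d).

178 days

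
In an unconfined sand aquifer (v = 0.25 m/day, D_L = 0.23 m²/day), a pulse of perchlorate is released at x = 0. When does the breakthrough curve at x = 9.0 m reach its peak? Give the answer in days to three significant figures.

32.5 days

For the 1D instantaneous-source solution, setting ∂C/∂t = 0 at fixed x gives v²t² + 2Dt − x² = 0, so t = (√(D² + v²x²) − D)/v².
√(D² + v²x²) = √(0.23² + 0.25² × 9.0²) = 2.262; v² = 0.0625.
t = (2.262 − 0.23)/0.0625 = 32.5 days (vs. the pure-advection estimate x/v = 36.0 d).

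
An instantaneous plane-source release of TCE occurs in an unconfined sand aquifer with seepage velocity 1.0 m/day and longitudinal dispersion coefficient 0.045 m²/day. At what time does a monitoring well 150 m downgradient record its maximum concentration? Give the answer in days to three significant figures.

150 days

For the 1D instantaneous-source solution, setting ∂C/∂t = 0 at fixed x gives v²t² + 2Dt − x² = 0, so t = (√(D² + v²x²) − D)/v².
√(D² + v²x²) = √(0.045² + 1.0² × 150²) = 150.0; v² = 1.
t = (150.0 − 0.045)/1 = 150 days (vs. the pure-advection estimate x/v = 150 d).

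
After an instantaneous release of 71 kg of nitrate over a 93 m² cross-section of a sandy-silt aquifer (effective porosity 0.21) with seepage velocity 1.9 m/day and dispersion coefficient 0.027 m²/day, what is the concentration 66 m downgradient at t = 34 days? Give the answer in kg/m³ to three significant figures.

0.628 kg/m³

For an instantaneous plane source, C(x,t) = M/(n_e·A·√(4πDt)) · exp(−(x−vt)²/(4Dt)), with n_e·A the pore (flow) area.
Plume center vt = 1.9 × 34 = 64.6 m, so the well at 66 m is 1.4 m downgradient of the peak.
√(4πDt) = 3.396 m, giving peak height M/(n_e·A·√(4πDt)) = 71/(0.21 × 93 × 3.396) = 1.071 kg/m³.
(x−vt)²/(4Dt) = (1.4)²/(4 × 0.027 × 34) = 0.5338; exp(−0.5338) = 0.5864.
C = 1.071 × 0.5864 = 0.628 kg/m³.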